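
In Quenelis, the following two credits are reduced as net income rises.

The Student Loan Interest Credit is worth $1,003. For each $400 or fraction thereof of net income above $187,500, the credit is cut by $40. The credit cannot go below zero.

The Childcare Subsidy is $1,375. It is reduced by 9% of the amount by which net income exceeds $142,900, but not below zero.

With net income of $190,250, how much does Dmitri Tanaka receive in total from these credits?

Student Loan Interest Credit: income exceeds $187,500 by $2,750, which is 7 full-or-partial $400 increments; reduction = 7 × $40 = $280, leaving $723.
Childcare Subsidy: 9% of the $47,350 excess over $142,900 is $4,261.50 ≥ base, so the credit is $0.
Total: $723 + $0 = $723.

$723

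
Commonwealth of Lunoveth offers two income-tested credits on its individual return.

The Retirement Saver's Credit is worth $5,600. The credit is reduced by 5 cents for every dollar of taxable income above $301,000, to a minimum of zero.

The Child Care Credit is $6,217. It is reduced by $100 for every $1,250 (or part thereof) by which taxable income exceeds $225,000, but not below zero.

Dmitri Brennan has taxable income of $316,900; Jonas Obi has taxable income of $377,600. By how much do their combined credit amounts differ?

$3,035

Dmitri ($316,900): Retirement Saver's Credit: 5% of the $15,900 excess over $301,000 is $795; credit = $5,600 − $795 = $4,805. Child Care Credit: income exceeds $225,000 by $91,900 → 74 increments × $100 = $7,400 ≥ base, so the credit is $0. total $4,805 + $0 = $4,805
Jonas ($377,600): Retirement Saver's Credit: 5% of the $76,600 excess over $301,000 is $3,830; credit = $5,600 − $3,830 = $1,770. Child Care Credit: income exceeds $225,000 by $152,600 → 123 increments × $100 = $12,300 ≥ base, so the credit is $0. total $1,770 + $0 = $1,770
Difference: |$4,805 − $1,770| = $3,035.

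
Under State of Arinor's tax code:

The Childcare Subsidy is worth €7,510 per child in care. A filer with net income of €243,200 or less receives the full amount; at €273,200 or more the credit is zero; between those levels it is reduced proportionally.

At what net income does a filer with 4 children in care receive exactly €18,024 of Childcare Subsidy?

€255,200

Full credit = 4 × €7,510 = €30,040.
€18,024 is 18,024/30,040 of the full €30,040, so 12,016/30,040 of the €30,000 range has been used: income = €243,200 + €30,000 × 12,016/30,040 = €255,200.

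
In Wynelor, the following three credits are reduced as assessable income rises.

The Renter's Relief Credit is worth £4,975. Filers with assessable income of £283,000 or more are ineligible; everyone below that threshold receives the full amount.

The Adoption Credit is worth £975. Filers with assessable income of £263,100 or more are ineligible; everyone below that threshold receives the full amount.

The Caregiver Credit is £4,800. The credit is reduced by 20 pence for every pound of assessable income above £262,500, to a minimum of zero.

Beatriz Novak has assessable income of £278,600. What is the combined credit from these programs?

£6,555

Renter's Relief Credit: £278,600 is below the £283,000 cutoff, so the full £4,975 applies.
Adoption Credit: £278,600 meets or exceeds the £263,100 cutoff, so the credit is £0.
Caregiver Credit: 20% of the £16,100 excess over £262,500 is £3,220; credit = £4,800 − £3,220 = £1,580.
Total: £4,975 + £0 + £1,580 = £6,555.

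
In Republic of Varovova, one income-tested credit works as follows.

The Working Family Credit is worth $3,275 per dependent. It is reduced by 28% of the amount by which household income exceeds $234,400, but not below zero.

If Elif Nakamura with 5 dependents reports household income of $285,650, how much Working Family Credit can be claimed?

$2,025

Working Family Credit: base = 5 × $3,275 = $16,375. 28% of the $51,250 excess over $234,400 is $14,350; credit = $16,375 − $14,350 = $2,025.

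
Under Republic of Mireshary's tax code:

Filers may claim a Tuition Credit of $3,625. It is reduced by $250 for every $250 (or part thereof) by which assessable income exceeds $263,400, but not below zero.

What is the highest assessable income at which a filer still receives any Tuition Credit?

After 14 increments the reduction is 14 × $250 = $3,500, leaving $125; one more increment wipes it out. Increment 14 ends at excess 14 × $250 = $3,500, so the highest qualifying income is $263,400 + $3,500 = $266,900.

$266,900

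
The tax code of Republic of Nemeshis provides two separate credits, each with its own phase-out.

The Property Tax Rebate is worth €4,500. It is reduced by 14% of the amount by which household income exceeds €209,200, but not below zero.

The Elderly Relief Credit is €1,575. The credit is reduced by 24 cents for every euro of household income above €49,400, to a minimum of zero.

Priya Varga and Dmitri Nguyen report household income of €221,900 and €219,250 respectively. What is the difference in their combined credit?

Priya (€221,900): Property Tax Rebate: 14% of the €12,700 excess over €209,200 is €1,778; credit = €4,500 − €1,778 = €2,722. Elderly Relief Credit: 24% of the €172,500 excess over €49,400 is €41,400 ≥ base, so the credit is €0. total €2,722 + €0 = €2,722
Dmitri (€219,250): Property Tax Rebate: 14% of the €10,050 excess over €209,200 is €1,407; credit = €4,500 − €1,407 = €3,093. Elderly Relief Credit: 24% of the €169,850 excess over €49,400 is €40,764 ≥ base, so the credit is €0. total €3,093 + €0 = €3,093
Difference: |€2,722 − €3,093| = €371.

€371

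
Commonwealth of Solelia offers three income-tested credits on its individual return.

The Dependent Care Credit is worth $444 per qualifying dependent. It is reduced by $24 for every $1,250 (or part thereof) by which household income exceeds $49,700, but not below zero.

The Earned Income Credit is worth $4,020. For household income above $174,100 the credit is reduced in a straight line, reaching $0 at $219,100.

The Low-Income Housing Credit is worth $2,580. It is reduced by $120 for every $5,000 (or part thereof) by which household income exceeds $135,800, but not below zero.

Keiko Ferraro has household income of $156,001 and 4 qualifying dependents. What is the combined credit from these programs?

Dependent Care Credit: base = 4 × $444 = $1,776. income exceeds $49,700 by $106,301 → 86 increments × $24 = $2,064 ≥ base, so the credit is $0.
Earned Income Credit: $156,001 is at or below the $174,100 threshold, so the full $4,020 applies.
Low-Income Housing Credit: income exceeds $135,800 by $20,201, which is 5 full-or-partial $5,000 increments; reduction = 5 × $120 = $600, leaving $1,980.
Total: $0 + $4,020 + $1,980 = $6,000.

$6,000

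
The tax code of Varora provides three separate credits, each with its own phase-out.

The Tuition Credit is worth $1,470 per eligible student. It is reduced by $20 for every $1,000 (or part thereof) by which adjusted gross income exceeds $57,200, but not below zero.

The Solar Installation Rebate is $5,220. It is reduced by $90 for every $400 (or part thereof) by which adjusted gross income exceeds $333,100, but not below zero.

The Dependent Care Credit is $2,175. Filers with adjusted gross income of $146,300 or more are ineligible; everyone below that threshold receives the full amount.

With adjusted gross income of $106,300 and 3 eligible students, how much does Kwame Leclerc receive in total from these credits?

Tuition Credit: base = 3 × $1,470 = $4,410. income exceeds $57,200 by $49,100, which is 50 full-or-partial $1,000 increments; reduction = 50 × $20 = $1,000, leaving $3,410.
Solar Installation Rebate: $106,300 is at or below the $333,100 threshold, so the full $5,220 applies.
Dependent Care Credit: $106,300 is below the $146,300 cutoff, so the full $2,175 applies.
Total: $3,410 + $5,220 + $2,175 = $10,805.

$10,805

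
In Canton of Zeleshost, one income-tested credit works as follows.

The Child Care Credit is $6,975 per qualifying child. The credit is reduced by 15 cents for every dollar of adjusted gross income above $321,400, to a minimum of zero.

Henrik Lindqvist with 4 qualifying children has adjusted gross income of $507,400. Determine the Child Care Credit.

Child Care Credit: base = 4 × $6,975 = $27,900. 15% of the $186,000 excess over $321,400 is $27,900 ≥ base, so the credit is $0.

$0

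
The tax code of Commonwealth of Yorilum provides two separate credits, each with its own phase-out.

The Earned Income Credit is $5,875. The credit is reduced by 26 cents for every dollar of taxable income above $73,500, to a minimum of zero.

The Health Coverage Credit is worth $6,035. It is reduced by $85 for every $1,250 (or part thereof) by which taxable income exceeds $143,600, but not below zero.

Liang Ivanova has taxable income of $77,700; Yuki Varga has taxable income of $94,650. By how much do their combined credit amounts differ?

Liang ($77,700): Earned Income Credit: 26% of the $4,200 excess over $73,500 is $1,092; credit = $5,875 − $1,092 = $4,783. Health Coverage Credit: $77,700 is at or below the $143,600 threshold, so the full $6,035 applies. total $4,783 + $6,035 = $10,818
Yuki ($94,650): Earned Income Credit: 26% of the $21,150 excess over $73,500 is $5,499; credit = $5,875 − $5,499 = $376. Health Coverage Credit: $94,650 is at or below the $143,600 threshold, so the full $6,035 applies. total $376 + $6,035 = $6,411
Difference: |$10,818 − $6,411| = $4,407.

$4,407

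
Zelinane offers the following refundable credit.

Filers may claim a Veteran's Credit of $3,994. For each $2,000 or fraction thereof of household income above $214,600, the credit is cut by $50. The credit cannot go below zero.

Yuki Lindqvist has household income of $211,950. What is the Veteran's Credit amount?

Veteran's Credit: $211,950 is at or below the $214,600 threshold, so the full $3,994 applies.

$3,994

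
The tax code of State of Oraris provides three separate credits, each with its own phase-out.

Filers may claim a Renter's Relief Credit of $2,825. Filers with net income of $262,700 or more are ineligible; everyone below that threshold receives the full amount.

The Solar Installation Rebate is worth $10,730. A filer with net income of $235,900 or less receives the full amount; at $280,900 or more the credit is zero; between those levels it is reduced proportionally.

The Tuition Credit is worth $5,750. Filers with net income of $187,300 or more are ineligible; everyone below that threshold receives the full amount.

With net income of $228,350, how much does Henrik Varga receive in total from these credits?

Renter's Relief Credit: $228,350 is below the $262,700 cutoff, so the full $2,825 applies.
Solar Installation Rebate: $228,350 is at or below the $235,900 threshold, so the full $10,730 applies.
Tuition Credit: $228,350 meets or exceeds the $187,300 cutoff, so the credit is $0.
Total: $2,825 + $10,730 + $0 = $13,555.

$13,555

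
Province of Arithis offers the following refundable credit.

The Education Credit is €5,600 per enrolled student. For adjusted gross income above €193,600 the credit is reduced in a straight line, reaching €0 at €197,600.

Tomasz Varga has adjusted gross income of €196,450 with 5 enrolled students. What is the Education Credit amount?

€8,050

Education Credit: base = 5 × €5,600 = €28,000. €196,450 is €2,850 into a €4,000 phase-out range, leaving 1,150/4,000 of the credit: €28,000 × 1,150/4,000 = €8,050.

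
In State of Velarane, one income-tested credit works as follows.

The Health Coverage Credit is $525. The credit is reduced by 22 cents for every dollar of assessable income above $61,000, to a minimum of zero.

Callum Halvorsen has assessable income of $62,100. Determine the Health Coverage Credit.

$283

Health Coverage Credit: 22% of the $1,100 excess over $61,000 is $242; credit = $525 − $242 = $283.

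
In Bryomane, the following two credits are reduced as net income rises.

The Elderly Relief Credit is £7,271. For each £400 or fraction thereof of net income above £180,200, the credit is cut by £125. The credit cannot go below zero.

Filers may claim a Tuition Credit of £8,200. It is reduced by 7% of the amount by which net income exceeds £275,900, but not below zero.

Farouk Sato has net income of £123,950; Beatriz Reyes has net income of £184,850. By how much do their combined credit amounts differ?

£1,500

Farouk (£123,950): Elderly Relief Credit: £123,950 is at or below the £180,200 threshold, so the full £7,271 applies. Tuition Credit: £123,950 is at or below the £275,900 threshold, so the full £8,200 applies. total £7,271 + £8,200 = £15,471
Beatriz (£184,850): Elderly Relief Credit: income exceeds £180,200 by £4,650, which is 12 full-or-partial £400 increments; reduction = 12 × £125 = £1,500, leaving £5,771. Tuition Credit: £184,850 is at or below the £275,900 threshold, so the full £8,200 applies. total £5,771 + £8,200 = £13,971
Difference: |£15,471 − £13,971| = £1,500.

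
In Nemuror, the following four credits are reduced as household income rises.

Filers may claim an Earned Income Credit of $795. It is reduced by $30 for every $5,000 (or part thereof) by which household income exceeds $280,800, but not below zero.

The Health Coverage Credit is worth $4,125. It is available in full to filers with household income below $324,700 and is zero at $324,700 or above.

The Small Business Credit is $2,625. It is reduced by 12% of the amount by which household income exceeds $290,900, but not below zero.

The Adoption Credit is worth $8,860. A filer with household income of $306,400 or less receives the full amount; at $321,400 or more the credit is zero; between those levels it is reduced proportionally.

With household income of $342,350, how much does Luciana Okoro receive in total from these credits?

$405

Earned Income Credit: income exceeds $280,800 by $61,550, which is 13 full-or-partial $5,000 increments; reduction = 13 × $30 = $390, leaving $405.
Health Coverage Credit: $342,350 meets or exceeds the $324,700 cutoff, so the credit is $0.
Small Business Credit: 12% of the $51,450 excess over $290,900 is $6,174 ≥ base, so the credit is $0.
Adoption Credit: $342,350 is at or above $321,400, so the credit is $0.
Total: $405 + $0 + $0 + $0 = $405.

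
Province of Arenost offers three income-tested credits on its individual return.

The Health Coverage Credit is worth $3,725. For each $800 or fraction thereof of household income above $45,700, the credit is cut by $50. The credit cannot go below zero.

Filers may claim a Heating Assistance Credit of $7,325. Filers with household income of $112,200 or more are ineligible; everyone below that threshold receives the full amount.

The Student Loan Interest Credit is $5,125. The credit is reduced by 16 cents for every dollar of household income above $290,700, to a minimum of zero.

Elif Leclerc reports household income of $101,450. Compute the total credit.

$12,675

Health Coverage Credit: income exceeds $45,700 by $55,750, which is 70 full-or-partial $800 increments; reduction = 70 × $50 = $3,500, leaving $225.
Heating Assistance Credit: $101,450 is below the $112,200 cutoff, so the full $7,325 applies.
Student Loan Interest Credit: $101,450 is at or below the $290,700 threshold, so the full $5,125 applies.
Total: $225 + $7,325 + $5,125 = $12,675.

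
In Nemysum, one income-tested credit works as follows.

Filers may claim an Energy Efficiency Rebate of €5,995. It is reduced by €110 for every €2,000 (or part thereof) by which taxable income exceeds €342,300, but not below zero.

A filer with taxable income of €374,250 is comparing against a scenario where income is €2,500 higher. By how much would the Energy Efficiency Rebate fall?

At €374,250 — income exceeds €342,300 by €31,950, which is 16 full-or-partial €2,000 increments; reduction = 16 × €110 = €1,760, leaving €4,235.
At €376,750 — income exceeds €342,300 by €34,450, which is 18 full-or-partial €2,000 increments; reduction = 18 × €110 = €1,980, leaving €4,015.
Lost: €4,235 − €4,015 = €220.

€220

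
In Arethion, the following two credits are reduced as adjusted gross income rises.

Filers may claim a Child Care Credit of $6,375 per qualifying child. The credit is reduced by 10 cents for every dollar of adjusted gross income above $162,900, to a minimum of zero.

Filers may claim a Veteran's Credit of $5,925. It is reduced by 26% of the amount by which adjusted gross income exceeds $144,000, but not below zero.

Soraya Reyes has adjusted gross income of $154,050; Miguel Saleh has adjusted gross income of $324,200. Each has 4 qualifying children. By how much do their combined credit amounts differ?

Soraya ($154,050): Child Care Credit: base = 4 × $6,375 = $25,500. $154,050 is at or below the $162,900 threshold, so the full $25,500 applies. Veteran's Credit: 26% of the $10,050 excess over $144,000 is $2,613; credit = $5,925 − $2,613 = $3,312. total $25,500 + $3,312 = $28,812
Miguel ($324,200): Child Care Credit: base = 4 × $6,375 = $25,500. 10% of the $161,300 excess over $162,900 is $16,130; credit = $25,500 − $16,130 = $9,370. Veteran's Credit: 26% of the $180,200 excess over $144,000 is $46,852 ≥ base, so the credit is $0. total $9,370 + $0 = $9,370
Difference: |$28,812 − $9,370| = $19,442.

$19,442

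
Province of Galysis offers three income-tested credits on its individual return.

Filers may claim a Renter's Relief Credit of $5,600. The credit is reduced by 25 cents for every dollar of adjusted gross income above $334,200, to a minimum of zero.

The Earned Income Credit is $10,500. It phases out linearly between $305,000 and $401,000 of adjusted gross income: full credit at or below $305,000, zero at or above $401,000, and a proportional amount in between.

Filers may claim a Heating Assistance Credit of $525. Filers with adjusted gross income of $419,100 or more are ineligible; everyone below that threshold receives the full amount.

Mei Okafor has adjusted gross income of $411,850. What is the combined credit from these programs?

Renter's Relief Credit: 25% of the $77,650 excess over $334,200 is $19,412.50 ≥ base, so the credit is $0.
Earned Income Credit: $411,850 is at or above $401,000, so the credit is $0.
Heating Assistance Credit: $411,850 is below the $419,100 cutoff, so the full $525 applies.
Total: $0 + $0 + $525 = $525.

$525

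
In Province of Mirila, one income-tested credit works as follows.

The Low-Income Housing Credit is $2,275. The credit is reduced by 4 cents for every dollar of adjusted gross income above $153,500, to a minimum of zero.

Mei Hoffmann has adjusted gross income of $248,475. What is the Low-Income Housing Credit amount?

Low-Income Housing Credit: 4% of the $94,975 excess over $153,500 is $3,799 ≥ base, so the credit is $0.

$0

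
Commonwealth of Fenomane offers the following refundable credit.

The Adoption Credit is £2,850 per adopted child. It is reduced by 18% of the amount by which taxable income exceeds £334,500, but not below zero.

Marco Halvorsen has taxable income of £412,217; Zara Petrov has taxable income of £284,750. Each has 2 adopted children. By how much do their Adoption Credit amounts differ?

£5,700

Marco (£412,217): Adoption Credit: base = 2 × £2,850 = £5,700. 18% of the £77,717 excess over £334,500 is £13,989.06 ≥ base, so the credit is £0.
Zara (£284,750): Adoption Credit: base = 2 × £2,850 = £5,700. £284,750 is at or below the £334,500 threshold, so the full £5,700 applies.
Difference: |£0 − £5,700| = £5,700.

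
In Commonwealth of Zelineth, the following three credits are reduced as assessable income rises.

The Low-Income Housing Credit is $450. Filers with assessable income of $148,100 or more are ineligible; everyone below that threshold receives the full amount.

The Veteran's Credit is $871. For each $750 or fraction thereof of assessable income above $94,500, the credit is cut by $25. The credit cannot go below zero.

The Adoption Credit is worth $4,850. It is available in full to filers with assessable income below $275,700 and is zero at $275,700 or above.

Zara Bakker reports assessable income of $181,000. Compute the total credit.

$4,850

Low-Income Housing Credit: $181,000 meets or exceeds the $148,100 cutoff, so the credit is $0.
Veteran's Credit: income exceeds $94,500 by $86,500 → 116 increments × $25 = $2,900 ≥ base, so the credit is $0.
Adoption Credit: $181,000 is below the $275,700 cutoff, so the full $4,850 applies.
Total: $0 + $0 + $4,850 = $4,850.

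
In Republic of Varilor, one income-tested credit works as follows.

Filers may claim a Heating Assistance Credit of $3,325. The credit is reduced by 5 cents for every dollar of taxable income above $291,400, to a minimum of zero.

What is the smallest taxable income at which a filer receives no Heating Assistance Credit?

The credit falls by 5% of each dollar above $291,400, so it reaches zero when the excess is $3,325 / 5% = $66,500: income = $291,400 + $66,500 = $357,900.

$357,900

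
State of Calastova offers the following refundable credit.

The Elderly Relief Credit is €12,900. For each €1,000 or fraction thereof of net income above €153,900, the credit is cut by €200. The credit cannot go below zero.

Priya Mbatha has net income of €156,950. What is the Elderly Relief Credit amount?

€12,100

Elderly Relief Credit: income exceeds €153,900 by €3,050, which is 4 full-or-partial €1,000 increments; reduction = 4 × €200 = €800, leaving €12,100.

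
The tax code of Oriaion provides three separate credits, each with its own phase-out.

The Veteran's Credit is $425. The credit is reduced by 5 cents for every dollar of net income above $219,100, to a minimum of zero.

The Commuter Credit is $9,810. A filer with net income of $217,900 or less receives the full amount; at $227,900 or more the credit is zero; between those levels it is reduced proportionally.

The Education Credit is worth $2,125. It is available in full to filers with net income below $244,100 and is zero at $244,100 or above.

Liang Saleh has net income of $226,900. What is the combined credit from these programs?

$3,141

Veteran's Credit: 5% of the $7,800 excess over $219,100 is $390; credit = $425 − $390 = $35.
Commuter Credit: $226,900 is $9,000 into a $10,000 phase-out range, leaving 1,000/10,000 of the credit: $9,810 × 1,000/10,000 = $981.
Education Credit: $226,900 is below the $244,100 cutoff, so the full $2,125 applies.
Total: $35 + $981 + $2,125 = $3,141.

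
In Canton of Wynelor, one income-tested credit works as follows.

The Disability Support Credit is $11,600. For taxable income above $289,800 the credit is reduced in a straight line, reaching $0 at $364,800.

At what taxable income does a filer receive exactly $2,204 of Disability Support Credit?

$350,550

$2,204 is 2,204/11,600 of the full $11,600, so 9,396/11,600 of the $75,000 range has been used: income = $289,800 + $75,000 × 9,396/11,600 = $350,550.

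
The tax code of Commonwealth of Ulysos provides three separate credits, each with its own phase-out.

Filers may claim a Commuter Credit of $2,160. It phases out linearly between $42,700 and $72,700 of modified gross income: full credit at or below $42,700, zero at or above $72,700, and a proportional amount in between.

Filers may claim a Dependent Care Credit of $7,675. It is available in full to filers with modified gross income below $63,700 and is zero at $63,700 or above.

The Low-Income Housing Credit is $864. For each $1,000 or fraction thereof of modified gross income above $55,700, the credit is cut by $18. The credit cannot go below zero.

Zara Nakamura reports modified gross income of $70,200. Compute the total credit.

Commuter Credit: $70,200 is $27,500 into a $30,000 phase-out range, leaving 2,500/30,000 of the credit: $2,160 × 2,500/30,000 = $180.
Dependent Care Credit: $70,200 meets or exceeds the $63,700 cutoff, so the credit is $0.
Low-Income Housing Credit: income exceeds $55,700 by $14,500, which is 15 full-or-partial $1,000 increments; reduction = 15 × $18 = $270, leaving $594.
Total: $180 + $0 + $594 = $774.

$774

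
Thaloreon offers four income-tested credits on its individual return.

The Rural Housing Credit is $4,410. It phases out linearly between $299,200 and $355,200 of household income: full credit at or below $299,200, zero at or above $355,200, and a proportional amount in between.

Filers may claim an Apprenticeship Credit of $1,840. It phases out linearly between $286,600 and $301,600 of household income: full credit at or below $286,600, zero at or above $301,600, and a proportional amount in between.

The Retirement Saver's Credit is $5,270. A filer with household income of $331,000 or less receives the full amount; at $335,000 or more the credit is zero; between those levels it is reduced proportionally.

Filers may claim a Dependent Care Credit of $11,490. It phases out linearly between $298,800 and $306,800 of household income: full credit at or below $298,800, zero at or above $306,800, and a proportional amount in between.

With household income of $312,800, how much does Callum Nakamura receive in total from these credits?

$8,609

Rural Housing Credit: $312,800 is $13,600 into a $56,000 phase-out range, leaving 42,400/56,000 of the credit: $4,410 × 42,400/56,000 = $3,339.
Apprenticeship Credit: $312,800 is at or above $301,600, so the credit is $0.
Retirement Saver's Credit: $312,800 is at or below the $331,000 threshold, so the full $5,270 applies.
Dependent Care Credit: $312,800 is at or above $306,800, so the credit is $0.
Total: $3,339 + $0 + $5,270 + $0 = $8,609.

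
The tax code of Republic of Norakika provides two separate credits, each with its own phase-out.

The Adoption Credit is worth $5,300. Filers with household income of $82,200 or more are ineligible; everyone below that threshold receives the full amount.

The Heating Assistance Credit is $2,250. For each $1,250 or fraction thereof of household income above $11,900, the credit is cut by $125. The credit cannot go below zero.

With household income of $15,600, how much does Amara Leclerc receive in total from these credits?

$7,175

Adoption Credit: $15,600 is below the $82,200 cutoff, so the full $5,300 applies.
Heating Assistance Credit: income exceeds $11,900 by $3,700, which is 3 full-or-partial $1,250 increments; reduction = 3 × $125 = $375, leaving $1,875.
Total: $5,300 + $1,875 = $7,175.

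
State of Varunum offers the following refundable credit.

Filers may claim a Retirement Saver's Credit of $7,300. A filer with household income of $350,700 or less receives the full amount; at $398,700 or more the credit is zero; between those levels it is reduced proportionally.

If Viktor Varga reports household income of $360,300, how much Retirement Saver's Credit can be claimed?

Retirement Saver's Credit: $360,300 is $9,600 into a $48,000 phase-out range, leaving 38,400/48,000 of the credit: $7,300 × 38,400/48,000 = $5,840.

$5,840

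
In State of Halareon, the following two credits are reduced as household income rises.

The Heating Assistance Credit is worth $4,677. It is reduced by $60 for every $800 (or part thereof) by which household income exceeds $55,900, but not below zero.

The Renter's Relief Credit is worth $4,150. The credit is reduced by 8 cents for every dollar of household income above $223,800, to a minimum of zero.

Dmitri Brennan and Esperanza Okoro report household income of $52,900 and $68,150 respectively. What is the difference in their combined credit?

Dmitri ($52,900): Heating Assistance Credit: $52,900 is at or below the $55,900 threshold, so the full $4,677 applies. Renter's Relief Credit: $52,900 is at or below the $223,800 threshold, so the full $4,150 applies. total $4,677 + $4,150 = $8,827
Esperanza ($68,150): Heating Assistance Credit: income exceeds $55,900 by $12,250, which is 16 full-or-partial $800 increments; reduction = 16 × $60 = $960, leaving $3,717. Renter's Relief Credit: $68,150 is at or below the $223,800 threshold, so the full $4,150 applies. total $3,717 + $4,150 = $7,867
Difference: |$8,827 − $7,867| = $960.

$960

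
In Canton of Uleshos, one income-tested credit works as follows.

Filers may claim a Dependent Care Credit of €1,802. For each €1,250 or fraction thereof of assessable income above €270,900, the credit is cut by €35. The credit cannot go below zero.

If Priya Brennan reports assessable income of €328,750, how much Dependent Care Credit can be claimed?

€157

Dependent Care Credit: income exceeds €270,900 by €57,850, which is 47 full-or-partial €1,250 increments; reduction = 47 × €35 = €1,645, leaving €157.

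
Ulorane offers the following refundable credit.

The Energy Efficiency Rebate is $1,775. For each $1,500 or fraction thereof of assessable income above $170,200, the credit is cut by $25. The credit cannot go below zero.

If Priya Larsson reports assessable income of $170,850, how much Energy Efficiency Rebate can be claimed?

Energy Efficiency Rebate: income exceeds $170,200 by $650, which is 1 full-or-partial $1,500 increment; reduction = 1 × $25 = $25, leaving $1,750.

$1,750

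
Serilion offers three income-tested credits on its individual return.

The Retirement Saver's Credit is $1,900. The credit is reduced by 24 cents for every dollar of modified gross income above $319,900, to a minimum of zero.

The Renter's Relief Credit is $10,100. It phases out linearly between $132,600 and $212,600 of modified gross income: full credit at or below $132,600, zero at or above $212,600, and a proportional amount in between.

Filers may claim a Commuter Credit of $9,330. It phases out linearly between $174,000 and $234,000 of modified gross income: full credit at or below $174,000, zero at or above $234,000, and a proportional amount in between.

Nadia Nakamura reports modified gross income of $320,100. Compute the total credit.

$1,852

Retirement Saver's Credit: 24% of the $200 excess over $319,900 is $48; credit = $1,900 − $48 = $1,852.
Renter's Relief Credit: $320,100 is at or above $212,600, so the credit is $0.
Commuter Credit: $320,100 is at or above $234,000, so the credit is $0.
Total: $1,852 + $0 + $0 = $1,852.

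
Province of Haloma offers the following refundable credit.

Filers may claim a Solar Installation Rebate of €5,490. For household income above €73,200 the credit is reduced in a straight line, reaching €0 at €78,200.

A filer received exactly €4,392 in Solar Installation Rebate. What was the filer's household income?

€74,200

€4,392 is 4,392/5,490 of the full €5,490, so 1,098/5,490 of the €5,000 range has been used: income = €73,200 + €5,000 × 1,098/5,490 = €74,200.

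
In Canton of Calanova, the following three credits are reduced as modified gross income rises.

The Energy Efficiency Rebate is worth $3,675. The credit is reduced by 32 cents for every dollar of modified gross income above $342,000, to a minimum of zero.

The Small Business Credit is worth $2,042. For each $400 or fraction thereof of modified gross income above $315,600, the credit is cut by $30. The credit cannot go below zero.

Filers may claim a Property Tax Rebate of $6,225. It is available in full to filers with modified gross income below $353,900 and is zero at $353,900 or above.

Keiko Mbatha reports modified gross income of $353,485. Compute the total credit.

Energy Efficiency Rebate: 32% of the $11,485 excess over $342,000 is $3,675.20 ≥ base, so the credit is $0.
Small Business Credit: income exceeds $315,600 by $37,885 → 95 increments × $30 = $2,850 ≥ base, so the credit is $0.
Property Tax Rebate: $353,485 is below the $353,900 cutoff, so the full $6,225 applies.
Total: $0 + $0 + $6,225 = $6,225.

$6,225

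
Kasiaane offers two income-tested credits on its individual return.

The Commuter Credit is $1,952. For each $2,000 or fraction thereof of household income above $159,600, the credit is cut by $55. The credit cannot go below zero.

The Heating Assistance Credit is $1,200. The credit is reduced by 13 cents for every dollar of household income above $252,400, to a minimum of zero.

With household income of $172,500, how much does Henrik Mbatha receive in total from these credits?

Commuter Credit: income exceeds $159,600 by $12,900, which is 7 full-or-partial $2,000 increments; reduction = 7 × $55 = $385, leaving $1,567.
Heating Assistance Credit: $172,500 is at or below the $252,400 threshold, so the full $1,200 applies.
Total: $1,567 + $1,200 = $2,767.

$2,767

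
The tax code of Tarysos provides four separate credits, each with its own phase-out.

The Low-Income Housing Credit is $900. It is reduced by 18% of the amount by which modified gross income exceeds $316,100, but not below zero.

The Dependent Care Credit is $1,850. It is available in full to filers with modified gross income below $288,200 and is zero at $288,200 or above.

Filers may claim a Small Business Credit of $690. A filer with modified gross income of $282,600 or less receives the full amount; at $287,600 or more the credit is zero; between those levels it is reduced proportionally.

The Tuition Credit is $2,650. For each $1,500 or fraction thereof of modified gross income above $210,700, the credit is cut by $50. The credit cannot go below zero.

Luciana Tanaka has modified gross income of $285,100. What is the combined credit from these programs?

$3,245

Low-Income Housing Credit: $285,100 is at or below the $316,100 threshold, so the full $900 applies.
Dependent Care Credit: $285,100 is below the $288,200 cutoff, so the full $1,850 applies.
Small Business Credit: $285,100 is $2,500 into a $5,000 phase-out range, leaving 2,500/5,000 of the credit: $690 × 2,500/5,000 = $345.
Tuition Credit: income exceeds $210,700 by $74,400, which is 50 full-or-partial $1,500 increments; reduction = 50 × $50 = $2,500, leaving $150.
Total: $900 + $1,850 + $345 + $150 = $3,245.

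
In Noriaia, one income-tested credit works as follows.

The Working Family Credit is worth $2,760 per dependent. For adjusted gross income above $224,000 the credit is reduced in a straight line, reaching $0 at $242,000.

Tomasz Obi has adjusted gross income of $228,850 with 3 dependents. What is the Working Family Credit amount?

$6,049

Working Family Credit: base = 3 × $2,760 = $8,280. $228,850 is $4,850 into a $18,000 phase-out range, leaving 13,150/18,000 of the credit: $8,280 × 13,150/18,000 = $6,049.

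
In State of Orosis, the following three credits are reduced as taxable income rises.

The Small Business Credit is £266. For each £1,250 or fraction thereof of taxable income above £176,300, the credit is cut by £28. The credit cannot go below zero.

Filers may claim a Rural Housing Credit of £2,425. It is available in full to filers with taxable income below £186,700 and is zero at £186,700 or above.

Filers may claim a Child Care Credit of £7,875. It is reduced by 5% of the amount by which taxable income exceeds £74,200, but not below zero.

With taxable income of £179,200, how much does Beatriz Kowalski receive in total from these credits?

£5,232

Small Business Credit: income exceeds £176,300 by £2,900, which is 3 full-or-partial £1,250 increments; reduction = 3 × £28 = £84, leaving £182.
Rural Housing Credit: £179,200 is below the £186,700 cutoff, so the full £2,425 applies.
Child Care Credit: 5% of the £105,000 excess over £74,200 is £5,250; credit = £7,875 − £5,250 = £2,625.
Total: £182 + £2,425 + £2,625 = £5,232.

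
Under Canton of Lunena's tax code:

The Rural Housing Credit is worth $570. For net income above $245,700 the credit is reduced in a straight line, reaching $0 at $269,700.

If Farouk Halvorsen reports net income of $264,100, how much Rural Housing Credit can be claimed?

Rural Housing Credit: $264,100 is $18,400 into a $24,000 phase-out range, leaving 5,600/24,000 of the credit: $570 × 5,600/24,000 = $133.

$133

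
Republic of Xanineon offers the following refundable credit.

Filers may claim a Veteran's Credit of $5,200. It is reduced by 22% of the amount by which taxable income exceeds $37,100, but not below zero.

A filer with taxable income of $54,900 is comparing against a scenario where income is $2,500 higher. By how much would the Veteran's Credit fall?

At $54,900 — 22% of the $17,800 excess over $37,100 is $3,916; credit = $5,200 − $3,916 = $1,284.
At $57,400 — 22% of the $20,300 excess over $37,100 is $4,466; credit = $5,200 − $4,466 = $734.
Lost: $1,284 − $734 = $550.

$550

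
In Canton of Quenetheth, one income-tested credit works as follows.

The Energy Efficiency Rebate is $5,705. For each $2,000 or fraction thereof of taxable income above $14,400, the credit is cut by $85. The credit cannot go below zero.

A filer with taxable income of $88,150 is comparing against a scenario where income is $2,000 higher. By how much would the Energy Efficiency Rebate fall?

At $88,150 — income exceeds $14,400 by $73,750, which is 37 full-or-partial $2,000 increments; reduction = 37 × $85 = $3,145, leaving $2,560.
At $90,150 — income exceeds $14,400 by $75,750, which is 38 full-or-partial $2,000 increments; reduction = 38 × $85 = $3,230, leaving $2,475.
Lost: $2,560 − $2,475 = $85.

$85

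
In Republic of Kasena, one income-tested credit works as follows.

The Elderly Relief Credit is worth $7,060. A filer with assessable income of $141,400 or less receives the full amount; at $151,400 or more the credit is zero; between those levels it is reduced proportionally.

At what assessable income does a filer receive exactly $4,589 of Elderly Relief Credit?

$144,900

$4,589 is 4,589/7,060 of the full $7,060, so 2,471/7,060 of the $10,000 range has been used: income = $141,400 + $10,000 × 2,471/7,060 = $144,900.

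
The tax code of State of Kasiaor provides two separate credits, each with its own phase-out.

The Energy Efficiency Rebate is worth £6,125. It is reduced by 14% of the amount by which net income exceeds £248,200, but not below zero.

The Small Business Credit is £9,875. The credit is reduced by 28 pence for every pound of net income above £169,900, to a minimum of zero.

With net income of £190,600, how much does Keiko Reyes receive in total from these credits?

Energy Efficiency Rebate: £190,600 is at or below the £248,200 threshold, so the full £6,125 applies.
Small Business Credit: 28% of the £20,700 excess over £169,900 is £5,796; credit = £9,875 − £5,796 = £4,079.
Total: £6,125 + £4,079 = £10,204.

£10,204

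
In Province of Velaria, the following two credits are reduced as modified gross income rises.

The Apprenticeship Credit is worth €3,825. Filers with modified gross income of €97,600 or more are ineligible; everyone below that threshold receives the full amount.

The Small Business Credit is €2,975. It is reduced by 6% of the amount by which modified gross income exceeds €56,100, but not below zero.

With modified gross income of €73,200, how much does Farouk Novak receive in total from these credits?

Apprenticeship Credit: €73,200 is below the €97,600 cutoff, so the full €3,825 applies.
Small Business Credit: 6% of the €17,100 excess over €56,100 is €1,026; credit = €2,975 − €1,026 = €1,949.
Total: €3,825 + €1,949 = €5,774.

€5,774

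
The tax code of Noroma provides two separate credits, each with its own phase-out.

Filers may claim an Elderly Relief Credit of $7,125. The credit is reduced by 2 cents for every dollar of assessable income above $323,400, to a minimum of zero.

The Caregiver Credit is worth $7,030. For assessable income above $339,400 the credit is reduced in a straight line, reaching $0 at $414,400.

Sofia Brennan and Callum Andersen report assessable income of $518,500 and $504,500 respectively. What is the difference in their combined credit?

Sofia ($518,500): Elderly Relief Credit: 2% of the $195,100 excess over $323,400 is $3,902; credit = $7,125 − $3,902 = $3,223. Caregiver Credit: $518,500 is at or above $414,400, so the credit is $0. total $3,223 + $0 = $3,223
Callum ($504,500): Elderly Relief Credit: 2% of the $181,100 excess over $323,400 is $3,622; credit = $7,125 − $3,622 = $3,503. Caregiver Credit: $504,500 is at or above $414,400, so the credit is $0. total $3,503 + $0 = $3,503
Difference: |$3,223 − $3,503| = $280.

$280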